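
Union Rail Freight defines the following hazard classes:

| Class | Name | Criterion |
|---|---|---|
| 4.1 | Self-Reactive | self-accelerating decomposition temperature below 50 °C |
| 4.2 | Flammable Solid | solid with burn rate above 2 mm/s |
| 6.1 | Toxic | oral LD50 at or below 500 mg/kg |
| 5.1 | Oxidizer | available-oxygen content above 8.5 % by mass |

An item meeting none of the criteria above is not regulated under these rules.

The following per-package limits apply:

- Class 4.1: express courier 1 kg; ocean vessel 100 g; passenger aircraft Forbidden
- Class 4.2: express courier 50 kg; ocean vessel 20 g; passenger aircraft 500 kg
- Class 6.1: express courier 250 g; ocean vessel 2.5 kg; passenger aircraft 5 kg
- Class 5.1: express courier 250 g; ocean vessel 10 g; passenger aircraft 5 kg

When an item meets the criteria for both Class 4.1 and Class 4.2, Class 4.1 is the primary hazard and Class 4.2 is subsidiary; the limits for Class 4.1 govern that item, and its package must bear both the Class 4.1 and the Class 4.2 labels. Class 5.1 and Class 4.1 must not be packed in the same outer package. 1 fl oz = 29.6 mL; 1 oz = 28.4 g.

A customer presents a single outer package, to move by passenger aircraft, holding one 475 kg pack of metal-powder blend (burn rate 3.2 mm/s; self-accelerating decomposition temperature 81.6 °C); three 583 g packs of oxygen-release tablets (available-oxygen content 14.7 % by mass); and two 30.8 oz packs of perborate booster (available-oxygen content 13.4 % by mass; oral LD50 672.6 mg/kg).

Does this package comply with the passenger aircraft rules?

Yes

The metal-powder blend has burn rate 3.2 mm/s, which is > 2 mm/s, so it is Class 4.2 (Flammable Solid).
Available-oxygen content 14.7 % by mass meets the Class 5.1 criterion (Oxidizer), so the oxygen-release tablets are Class 5.1.
Available-oxygen content 13.4 % by mass meets the Class 5.1 criterion (Oxidizer), so the perborate booster is Class 5.1.
Class 5.1 net quantity: (three 583 g packs = 1.749 kg) + (two 30.8 oz packs = 1749.44 g) = 3498.44 g.
That is within the Class 5.1 passenger aircraft limit of 5 kg.
Class 4.2 quantity: 475 kg.
475 kg is within the passenger aircraft limit of 500 kg for Class 4.2.
The segregation rule (Class 5.1 with Class 4.1) does not apply to Class 5.1 with Class 4.2.
Every hazard class is within its passenger aircraft limit and no segregation rule is violated.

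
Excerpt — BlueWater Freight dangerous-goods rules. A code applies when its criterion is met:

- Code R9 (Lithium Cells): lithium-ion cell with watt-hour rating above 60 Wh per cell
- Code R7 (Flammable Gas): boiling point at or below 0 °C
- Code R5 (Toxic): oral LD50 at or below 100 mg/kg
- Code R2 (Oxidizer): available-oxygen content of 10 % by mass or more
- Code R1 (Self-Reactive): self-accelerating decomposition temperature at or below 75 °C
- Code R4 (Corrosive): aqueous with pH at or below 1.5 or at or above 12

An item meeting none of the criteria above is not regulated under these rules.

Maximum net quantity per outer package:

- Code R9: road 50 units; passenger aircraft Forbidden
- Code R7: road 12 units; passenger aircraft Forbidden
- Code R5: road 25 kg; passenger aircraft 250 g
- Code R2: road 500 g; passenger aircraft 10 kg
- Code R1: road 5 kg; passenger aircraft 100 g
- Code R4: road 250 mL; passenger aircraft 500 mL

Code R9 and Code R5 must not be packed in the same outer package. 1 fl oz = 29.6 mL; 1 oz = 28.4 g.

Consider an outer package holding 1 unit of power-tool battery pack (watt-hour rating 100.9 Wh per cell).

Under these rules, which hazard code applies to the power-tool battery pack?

The power-tool battery pack has watt-hour rating 100.9 Wh per cell, which is > 60 Wh per cell, so it is Code R9 (Lithium Cells).

Code R9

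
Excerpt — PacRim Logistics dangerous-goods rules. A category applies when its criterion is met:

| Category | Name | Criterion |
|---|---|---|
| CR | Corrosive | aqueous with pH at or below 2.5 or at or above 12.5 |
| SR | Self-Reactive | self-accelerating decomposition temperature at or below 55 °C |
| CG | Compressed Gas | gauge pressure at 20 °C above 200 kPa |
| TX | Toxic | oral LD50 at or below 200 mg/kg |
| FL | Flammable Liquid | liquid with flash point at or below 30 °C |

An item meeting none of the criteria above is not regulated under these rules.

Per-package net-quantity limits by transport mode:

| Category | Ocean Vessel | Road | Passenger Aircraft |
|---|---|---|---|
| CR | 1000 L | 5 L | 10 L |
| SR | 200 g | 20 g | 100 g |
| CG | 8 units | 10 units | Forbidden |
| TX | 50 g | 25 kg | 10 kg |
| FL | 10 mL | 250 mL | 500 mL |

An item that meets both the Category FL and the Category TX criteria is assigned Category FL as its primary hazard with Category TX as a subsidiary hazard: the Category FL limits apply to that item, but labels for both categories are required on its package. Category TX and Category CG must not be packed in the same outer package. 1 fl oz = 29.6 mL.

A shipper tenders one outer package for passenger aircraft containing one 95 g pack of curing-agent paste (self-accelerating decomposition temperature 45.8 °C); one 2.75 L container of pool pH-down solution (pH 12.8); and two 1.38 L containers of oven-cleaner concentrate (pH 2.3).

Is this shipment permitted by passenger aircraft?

Self-accelerating decomposition temperature 45.8 °C meets the Category SR criterion (Self-Reactive), so the curing-agent paste is Category SR.
With pH 12.8 (≥ 12.5), the pool pH-down solution falls in Category CR.
The oven-cleaner concentrate has pH 2.3, which is ≤ 2.5, so it is Category CR (Corrosive).
Category SR quantity: 95 g.
95 g is within the passenger aircraft limit of 100 g for Category SR.
Category CR net quantity: 2.75 L + (two 1.38 L containers = 2.76 L) = 5.51 L.
5.51 L ≤ 10 L (passenger aircraft limit, Category CR) — within limit.
The segregation rule (Category TX with Category CG) does not apply to Category SR with Category CR.
Every hazard category is within its passenger aircraft limit and no segregation rule is violated.

Yes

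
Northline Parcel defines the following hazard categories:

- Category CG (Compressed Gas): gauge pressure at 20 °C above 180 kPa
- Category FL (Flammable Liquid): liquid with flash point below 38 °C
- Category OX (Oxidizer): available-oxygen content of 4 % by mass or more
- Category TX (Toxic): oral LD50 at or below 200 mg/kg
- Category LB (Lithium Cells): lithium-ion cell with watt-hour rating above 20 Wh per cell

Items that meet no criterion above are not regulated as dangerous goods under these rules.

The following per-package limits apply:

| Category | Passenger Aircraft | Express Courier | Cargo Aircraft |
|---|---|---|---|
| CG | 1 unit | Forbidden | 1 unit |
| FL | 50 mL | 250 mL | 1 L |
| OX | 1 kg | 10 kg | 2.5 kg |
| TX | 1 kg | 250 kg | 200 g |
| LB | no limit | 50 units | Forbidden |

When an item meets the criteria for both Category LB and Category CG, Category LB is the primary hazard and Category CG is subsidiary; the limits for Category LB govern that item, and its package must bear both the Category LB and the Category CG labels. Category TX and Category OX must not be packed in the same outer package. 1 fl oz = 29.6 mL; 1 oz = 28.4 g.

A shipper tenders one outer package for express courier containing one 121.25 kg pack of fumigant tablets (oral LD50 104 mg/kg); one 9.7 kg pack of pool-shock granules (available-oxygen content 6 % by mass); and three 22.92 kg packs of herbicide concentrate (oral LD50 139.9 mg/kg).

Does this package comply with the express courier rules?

Fumigant tablets: oral LD50 104 mg/kg ≤ 200 mg/kg → Category TX (Toxic).
Available-oxygen content 6 % by mass meets the Category OX criterion (Oxidizer), so the pool-shock granules are Category OX.
The herbicide concentrate has oral LD50 139.9 mg/kg, which is ≤ 200 mg/kg, so it is Category TX (Toxic).
Total Category TX: 121.25 kg + (three 22.92 kg packs = 68.76 kg) = 190.01 kg.
190.01 kg is within the express courier limit of 250 kg for Category TX.
Category OX quantity: 9.7 kg.
That is within the Category OX express courier limit of 10 kg.
Category TX and Category OX may not share an outer package.

No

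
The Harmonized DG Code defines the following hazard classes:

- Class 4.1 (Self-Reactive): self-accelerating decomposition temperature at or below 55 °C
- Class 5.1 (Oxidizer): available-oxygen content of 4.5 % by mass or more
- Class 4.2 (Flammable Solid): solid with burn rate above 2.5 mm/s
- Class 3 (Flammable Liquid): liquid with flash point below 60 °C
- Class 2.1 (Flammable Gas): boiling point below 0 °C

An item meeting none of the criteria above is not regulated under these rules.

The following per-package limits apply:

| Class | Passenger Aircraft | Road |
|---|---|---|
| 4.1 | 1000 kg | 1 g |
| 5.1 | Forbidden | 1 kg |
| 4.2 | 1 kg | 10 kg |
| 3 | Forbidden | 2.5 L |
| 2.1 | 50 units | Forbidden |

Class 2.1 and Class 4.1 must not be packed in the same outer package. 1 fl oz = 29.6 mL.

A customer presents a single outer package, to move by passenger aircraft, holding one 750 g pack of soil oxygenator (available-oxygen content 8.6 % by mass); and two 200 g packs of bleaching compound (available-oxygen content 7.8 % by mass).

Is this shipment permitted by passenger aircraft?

With available-oxygen content 8.6 % by mass (≥ 4.5 % by mass), the soil oxygenator falls in Class 5.1.
Bleaching compound: available-oxygen content 7.8 % by mass ≥ 4.5 % by mass → Class 5.1 (Oxidizer).
Total Class 5.1: 750 g + (two 200 g packs = 400 g) = 1.15 kg.
By passenger aircraft, Class 5.1 is Forbidden regardless of quantity.

No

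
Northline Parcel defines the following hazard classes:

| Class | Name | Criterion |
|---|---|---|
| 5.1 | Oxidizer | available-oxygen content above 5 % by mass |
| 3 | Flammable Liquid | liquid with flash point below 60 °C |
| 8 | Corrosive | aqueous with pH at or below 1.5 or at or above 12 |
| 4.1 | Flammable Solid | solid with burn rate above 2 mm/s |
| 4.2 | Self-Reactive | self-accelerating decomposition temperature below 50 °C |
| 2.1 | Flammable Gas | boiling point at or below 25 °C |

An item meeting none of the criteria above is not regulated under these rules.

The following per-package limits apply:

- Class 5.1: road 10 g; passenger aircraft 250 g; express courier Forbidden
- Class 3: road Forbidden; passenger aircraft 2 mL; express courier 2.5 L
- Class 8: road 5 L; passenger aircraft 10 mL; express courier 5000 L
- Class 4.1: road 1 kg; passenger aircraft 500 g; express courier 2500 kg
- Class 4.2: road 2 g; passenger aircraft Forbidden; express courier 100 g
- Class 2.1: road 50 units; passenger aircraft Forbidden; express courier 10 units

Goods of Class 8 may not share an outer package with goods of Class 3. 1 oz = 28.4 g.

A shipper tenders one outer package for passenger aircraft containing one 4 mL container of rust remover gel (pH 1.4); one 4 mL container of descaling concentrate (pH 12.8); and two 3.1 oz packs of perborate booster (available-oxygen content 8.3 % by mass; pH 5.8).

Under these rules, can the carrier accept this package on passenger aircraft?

Rust remover gel: pH 1.4 ≤ 1.5 → Class 8 (Corrosive).
Descaling concentrate: pH 12.8 ≥ 12 → Class 8 (Corrosive).
Available-oxygen content 8.3 % by mass meets the Class 5.1 criterion (Oxidizer), so the perborate booster is Class 5.1.
Total Class 8: 4 mL + 4 mL = 8 mL.
8 mL is within the passenger aircraft limit of 10 mL for Class 8.
Class 5.1 quantity: two 3.1 oz packs = 176.08 g.
176.08 g is within the passenger aircraft limit of 250 g for Class 5.1.
The segregation rule (Class 8 with Class 3) does not apply to Class 8 with Class 5.1.
Every hazard class is within its passenger aircraft limit and no segregation rule is violated.

Yes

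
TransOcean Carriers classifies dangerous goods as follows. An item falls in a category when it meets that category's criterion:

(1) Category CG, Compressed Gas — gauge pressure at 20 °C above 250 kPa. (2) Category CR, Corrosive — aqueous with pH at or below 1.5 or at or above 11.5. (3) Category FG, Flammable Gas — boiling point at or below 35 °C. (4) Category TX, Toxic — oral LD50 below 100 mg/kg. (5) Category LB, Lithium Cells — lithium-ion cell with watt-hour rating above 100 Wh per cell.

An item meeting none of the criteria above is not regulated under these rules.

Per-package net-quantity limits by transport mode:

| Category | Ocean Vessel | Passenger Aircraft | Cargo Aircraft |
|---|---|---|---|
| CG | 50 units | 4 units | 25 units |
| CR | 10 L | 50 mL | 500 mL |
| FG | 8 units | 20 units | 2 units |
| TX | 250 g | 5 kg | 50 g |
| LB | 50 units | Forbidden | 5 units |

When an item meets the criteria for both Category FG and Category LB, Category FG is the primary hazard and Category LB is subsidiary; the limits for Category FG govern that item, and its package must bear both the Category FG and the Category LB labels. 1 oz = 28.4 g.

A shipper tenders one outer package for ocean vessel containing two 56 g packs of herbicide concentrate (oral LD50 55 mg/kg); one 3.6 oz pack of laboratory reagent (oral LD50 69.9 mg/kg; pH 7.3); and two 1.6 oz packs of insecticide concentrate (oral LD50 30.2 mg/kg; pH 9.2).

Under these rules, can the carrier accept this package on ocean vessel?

With oral LD50 55 mg/kg (< 100 mg/kg), the herbicide concentrate falls in Category TX.
The laboratory reagent has oral LD50 69.9 mg/kg, which is < 100 mg/kg, so it is Category TX (Toxic).
Oral LD50 30.2 mg/kg meets the Category TX criterion (Toxic), so the insecticide concentrate is Category TX.
Total Category TX: (two 56 g packs = 112 g) + (one 3.6 oz pack = 102.24 g) + (two 1.6 oz packs = 90.88 g) = 305.12 g.
305.12 g exceeds the ocean vessel limit of 250 g for Category TX.

No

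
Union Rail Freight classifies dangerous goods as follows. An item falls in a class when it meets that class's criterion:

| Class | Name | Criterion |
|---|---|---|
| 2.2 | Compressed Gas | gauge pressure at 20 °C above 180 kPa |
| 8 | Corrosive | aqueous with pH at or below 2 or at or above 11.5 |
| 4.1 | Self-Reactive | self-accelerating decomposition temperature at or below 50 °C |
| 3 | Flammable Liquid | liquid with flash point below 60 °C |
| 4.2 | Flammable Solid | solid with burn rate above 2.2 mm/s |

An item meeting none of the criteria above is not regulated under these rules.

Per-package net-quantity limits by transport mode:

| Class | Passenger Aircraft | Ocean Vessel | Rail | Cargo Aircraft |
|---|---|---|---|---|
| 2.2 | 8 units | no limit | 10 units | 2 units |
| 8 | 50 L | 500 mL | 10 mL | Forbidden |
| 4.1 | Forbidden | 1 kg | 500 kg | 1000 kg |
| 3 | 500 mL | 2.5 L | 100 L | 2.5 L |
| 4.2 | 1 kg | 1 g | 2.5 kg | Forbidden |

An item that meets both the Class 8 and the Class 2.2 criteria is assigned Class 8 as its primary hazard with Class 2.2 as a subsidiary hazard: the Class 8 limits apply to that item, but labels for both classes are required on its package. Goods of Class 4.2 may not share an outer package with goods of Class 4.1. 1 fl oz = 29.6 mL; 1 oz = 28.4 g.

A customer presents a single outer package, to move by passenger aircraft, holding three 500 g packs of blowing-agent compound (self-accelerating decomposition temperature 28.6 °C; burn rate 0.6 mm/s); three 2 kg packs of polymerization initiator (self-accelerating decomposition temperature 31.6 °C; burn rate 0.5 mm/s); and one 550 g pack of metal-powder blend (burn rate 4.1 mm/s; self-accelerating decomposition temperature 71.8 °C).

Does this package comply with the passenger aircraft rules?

No

Blowing-agent compound: self-accelerating decomposition temperature 28.6 °C ≤ 50 °C → Class 4.1 (Self-Reactive).
Polymerization initiator: self-accelerating decomposition temperature 31.6 °C ≤ 50 °C → Class 4.1 (Self-Reactive).
Metal-powder blend: burn rate 4.1 mm/s > 2.2 mm/s → Class 4.2 (Flammable Solid).
Class 4.2 quantity: 550 g.
550 g ≤ 1 kg (passenger aircraft limit, Class 4.2) — within limit.
Total Class 4.1: (three 500 g packs = 1.5 kg) + (three 2 kg packs = 6 kg) = 7.5 kg.
By passenger aircraft, Class 4.1 is Forbidden regardless of quantity.
Class 4.2 and Class 4.1 may not share an outer package.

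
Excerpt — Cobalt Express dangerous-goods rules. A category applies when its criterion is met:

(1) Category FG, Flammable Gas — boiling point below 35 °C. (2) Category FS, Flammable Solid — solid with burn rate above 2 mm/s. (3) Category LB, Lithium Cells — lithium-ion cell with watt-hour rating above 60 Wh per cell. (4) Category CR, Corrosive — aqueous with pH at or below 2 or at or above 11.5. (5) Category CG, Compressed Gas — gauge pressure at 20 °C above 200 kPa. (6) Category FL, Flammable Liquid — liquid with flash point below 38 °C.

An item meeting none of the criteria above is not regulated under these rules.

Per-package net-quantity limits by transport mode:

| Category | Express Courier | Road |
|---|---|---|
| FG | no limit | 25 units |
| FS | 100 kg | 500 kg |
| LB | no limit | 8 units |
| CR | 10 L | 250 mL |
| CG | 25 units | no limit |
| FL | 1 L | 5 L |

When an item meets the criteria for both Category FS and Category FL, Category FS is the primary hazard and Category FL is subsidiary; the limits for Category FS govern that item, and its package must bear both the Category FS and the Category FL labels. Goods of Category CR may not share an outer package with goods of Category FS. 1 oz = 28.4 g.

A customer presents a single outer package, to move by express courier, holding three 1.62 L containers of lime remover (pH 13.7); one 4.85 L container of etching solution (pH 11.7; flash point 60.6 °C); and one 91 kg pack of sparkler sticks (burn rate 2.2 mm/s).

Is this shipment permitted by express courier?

pH 13.7 meets the Category CR criterion (Corrosive), so the lime remover is Category CR.
The etching solution has pH 11.7, which is ≥ 11.5, so it is Category CR (Corrosive).
Sparkler sticks: burn rate 2.2 mm/s > 2 mm/s → Category FS (Flammable Solid).
Total Category CR: (three 1.62 L containers = 4.86 L) + 4.85 L = 9.71 L.
That is within the Category CR express courier limit of 10 L.
Category FS quantity: 91 kg.
91 kg ≤ 100 kg (express courier limit, Category FS) — within limit.
Category CR and Category FS may not share an outer package.

No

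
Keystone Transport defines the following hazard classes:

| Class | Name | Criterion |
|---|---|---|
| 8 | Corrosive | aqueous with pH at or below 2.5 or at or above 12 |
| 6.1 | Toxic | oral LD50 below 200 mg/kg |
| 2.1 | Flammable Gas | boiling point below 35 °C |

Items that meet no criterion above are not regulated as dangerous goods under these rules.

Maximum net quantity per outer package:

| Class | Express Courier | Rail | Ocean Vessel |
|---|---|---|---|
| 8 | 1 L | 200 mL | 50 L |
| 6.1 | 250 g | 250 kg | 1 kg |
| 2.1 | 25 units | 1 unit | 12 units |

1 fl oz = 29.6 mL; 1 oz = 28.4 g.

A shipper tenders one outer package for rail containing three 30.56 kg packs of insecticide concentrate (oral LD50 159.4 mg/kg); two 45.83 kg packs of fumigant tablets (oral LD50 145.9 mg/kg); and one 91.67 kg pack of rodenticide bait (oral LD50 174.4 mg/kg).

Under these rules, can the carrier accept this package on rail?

No

With oral LD50 159.4 mg/kg (< 200 mg/kg), the insecticide concentrate falls in Class 6.1.
The fumigant tablets have oral LD50 145.9 mg/kg, which is < 200 mg/kg, so they are Class 6.1 (Toxic).
The rodenticide bait has oral LD50 174.4 mg/kg, which is < 200 mg/kg, so it is Class 6.1 (Toxic).
Class 6.1 net quantity: (three 30.56 kg packs = 91.68 kg) + (two 45.83 kg packs = 91.66 kg) + 91.67 kg = 275.01 kg.
275.01 kg > 250 kg (rail limit, Class 6.1) — over the limit.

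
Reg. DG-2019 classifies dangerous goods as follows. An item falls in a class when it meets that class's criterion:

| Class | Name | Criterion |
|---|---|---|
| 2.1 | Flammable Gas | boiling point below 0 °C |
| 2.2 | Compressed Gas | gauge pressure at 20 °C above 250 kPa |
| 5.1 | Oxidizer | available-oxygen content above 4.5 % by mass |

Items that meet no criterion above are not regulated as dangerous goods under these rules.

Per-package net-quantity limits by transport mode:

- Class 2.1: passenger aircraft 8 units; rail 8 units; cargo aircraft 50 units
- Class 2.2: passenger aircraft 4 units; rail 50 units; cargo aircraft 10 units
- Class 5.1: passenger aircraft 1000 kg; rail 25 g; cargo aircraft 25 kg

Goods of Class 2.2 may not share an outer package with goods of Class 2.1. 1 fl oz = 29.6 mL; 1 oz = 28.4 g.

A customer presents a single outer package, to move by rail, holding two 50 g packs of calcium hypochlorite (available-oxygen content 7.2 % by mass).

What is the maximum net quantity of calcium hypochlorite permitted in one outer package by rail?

25 g

Available-oxygen content 7.2 % by mass meets the Class 5.1 criterion (Oxidizer), so the calcium hypochlorite is Class 5.1.
The rail limit for Class 5.1 is 25 g.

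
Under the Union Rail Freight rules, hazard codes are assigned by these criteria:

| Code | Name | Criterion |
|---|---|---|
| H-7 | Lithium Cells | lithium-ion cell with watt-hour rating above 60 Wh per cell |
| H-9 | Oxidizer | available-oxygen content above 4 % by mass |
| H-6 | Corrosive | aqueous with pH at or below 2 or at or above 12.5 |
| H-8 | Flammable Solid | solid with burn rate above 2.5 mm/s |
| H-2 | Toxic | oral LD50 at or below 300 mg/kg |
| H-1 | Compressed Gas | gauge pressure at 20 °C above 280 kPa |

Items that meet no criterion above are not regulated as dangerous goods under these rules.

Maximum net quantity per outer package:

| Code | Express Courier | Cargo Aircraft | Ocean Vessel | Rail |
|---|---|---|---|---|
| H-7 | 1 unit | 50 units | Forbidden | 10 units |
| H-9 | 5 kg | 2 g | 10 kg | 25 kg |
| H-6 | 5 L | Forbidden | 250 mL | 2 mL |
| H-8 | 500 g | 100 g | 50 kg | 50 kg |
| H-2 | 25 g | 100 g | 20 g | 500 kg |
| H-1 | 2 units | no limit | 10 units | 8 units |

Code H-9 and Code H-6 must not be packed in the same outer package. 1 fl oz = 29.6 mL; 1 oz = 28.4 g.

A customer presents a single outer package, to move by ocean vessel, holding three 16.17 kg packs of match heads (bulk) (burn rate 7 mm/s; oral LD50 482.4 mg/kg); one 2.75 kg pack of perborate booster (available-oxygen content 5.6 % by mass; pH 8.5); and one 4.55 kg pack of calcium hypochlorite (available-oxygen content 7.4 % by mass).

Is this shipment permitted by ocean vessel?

Yes

Burn rate 7 mm/s meets the Code H-8 criterion (Flammable Solid), so the match heads (bulk) are Code H-8.
With available-oxygen content 5.6 % by mass (> 4 % by mass), the perborate booster falls in Code H-9.
Calcium hypochlorite: available-oxygen content 7.4 % by mass > 4 % by mass → Code H-9 (Oxidizer).
Code H-9 net quantity: 2.75 kg + 4.55 kg = 7.3 kg.
That is within the Code H-9 ocean vessel limit of 10 kg.
Code H-8 quantity: three 16.17 kg packs = 48.51 kg.
48.51 kg ≤ 50 kg (ocean vessel limit, Code H-8) — within limit.
The segregation rule (Code H-9 with Code H-6) does not apply to Code H-9 with Code H-8.
Every hazard code is within its ocean vessel limit and no segregation rule is violated.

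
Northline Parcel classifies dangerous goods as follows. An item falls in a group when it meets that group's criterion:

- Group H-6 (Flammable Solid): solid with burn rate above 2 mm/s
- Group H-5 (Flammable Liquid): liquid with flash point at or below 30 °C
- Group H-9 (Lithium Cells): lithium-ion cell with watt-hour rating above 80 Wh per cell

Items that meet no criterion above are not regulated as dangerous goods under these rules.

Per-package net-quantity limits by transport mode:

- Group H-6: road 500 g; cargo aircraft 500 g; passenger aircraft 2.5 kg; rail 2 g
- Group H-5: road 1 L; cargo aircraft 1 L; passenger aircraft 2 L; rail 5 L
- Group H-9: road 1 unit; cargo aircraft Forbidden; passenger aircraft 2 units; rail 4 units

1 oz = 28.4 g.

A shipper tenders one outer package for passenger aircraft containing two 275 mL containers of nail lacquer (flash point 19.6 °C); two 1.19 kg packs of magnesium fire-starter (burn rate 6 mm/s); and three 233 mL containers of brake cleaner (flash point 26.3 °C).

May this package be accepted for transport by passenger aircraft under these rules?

Flash point 19.6 °C meets the Group H-5 criterion (Flammable Liquid), so the nail lacquer is Group H-5.
With burn rate 6 mm/s (> 2 mm/s), the magnesium fire-starter falls in Group H-6.
With flash point 26.3 °C (≤ 30 °C), the brake cleaner falls in Group H-5.
Total Group H-5: (two 275 mL containers = 550 mL) + (three 233 mL containers = 699 mL) = 1.249 L.
1.249 L ≤ 2 L (passenger aircraft limit, Group H-5) — within limit.
Group H-6 quantity: two 1.19 kg packs = 2.38 kg.
That is within the Group H-6 passenger aircraft limit of 2.5 kg.
Every hazard group is within its passenger aircraft limit and no segregation rule is violated.

Yes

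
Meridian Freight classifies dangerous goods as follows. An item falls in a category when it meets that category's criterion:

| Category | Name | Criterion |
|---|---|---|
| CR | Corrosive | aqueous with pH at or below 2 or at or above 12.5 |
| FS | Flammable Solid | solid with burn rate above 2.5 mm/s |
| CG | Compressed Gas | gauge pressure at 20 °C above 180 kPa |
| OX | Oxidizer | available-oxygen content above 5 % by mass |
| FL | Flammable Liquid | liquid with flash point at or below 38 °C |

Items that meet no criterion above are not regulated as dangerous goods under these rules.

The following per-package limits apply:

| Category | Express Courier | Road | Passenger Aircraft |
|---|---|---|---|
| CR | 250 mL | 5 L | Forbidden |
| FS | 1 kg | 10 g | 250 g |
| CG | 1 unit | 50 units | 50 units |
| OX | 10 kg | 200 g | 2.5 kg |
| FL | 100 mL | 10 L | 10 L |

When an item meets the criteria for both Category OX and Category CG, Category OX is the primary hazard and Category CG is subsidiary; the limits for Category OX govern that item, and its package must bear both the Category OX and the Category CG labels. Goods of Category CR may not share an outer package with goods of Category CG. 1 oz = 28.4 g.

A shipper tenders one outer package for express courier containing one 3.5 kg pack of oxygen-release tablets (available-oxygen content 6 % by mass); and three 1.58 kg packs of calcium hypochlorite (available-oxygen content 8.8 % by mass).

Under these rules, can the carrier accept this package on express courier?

Yes

Available-oxygen content 6 % by mass meets the Category OX criterion (Oxidizer), so the oxygen-release tablets are Category OX.
The calcium hypochlorite has available-oxygen content 8.8 % by mass, which is > 5 % by mass, so it is Category OX (Oxidizer).
Total Category OX: 3.5 kg + (three 1.58 kg packs = 4.74 kg) = 8.24 kg.
8.24 kg is within the express courier limit of 10 kg for Category OX.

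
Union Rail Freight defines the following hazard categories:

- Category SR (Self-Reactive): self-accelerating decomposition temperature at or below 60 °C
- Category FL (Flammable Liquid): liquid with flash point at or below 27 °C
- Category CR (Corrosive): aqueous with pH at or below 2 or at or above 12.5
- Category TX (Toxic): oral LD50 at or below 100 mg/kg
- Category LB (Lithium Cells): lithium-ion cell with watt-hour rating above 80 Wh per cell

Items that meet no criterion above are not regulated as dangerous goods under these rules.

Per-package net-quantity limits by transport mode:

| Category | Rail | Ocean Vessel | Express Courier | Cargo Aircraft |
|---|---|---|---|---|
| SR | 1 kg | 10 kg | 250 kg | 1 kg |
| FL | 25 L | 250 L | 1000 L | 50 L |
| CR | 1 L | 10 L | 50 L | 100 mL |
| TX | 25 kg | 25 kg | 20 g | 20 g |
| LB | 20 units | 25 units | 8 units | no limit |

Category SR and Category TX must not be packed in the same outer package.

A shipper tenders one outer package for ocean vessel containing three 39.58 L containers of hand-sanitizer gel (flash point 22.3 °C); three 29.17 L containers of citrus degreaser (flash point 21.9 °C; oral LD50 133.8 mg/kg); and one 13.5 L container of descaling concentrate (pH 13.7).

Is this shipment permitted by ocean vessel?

With flash point 22.3 °C (≤ 27 °C), the hand-sanitizer gel falls in Category FL.
Citrus degreaser: flash point 21.9 °C ≤ 27 °C → Category FL (Flammable Liquid).
pH 13.7 meets the Category CR criterion (Corrosive), so the descaling concentrate is Category CR.
Category CR quantity: 13.5 L.
13.5 L exceeds the ocean vessel limit of 10 L for Category CR.
Category FL net quantity: (three 39.58 L containers = 118.74 L) + (three 29.17 L containers = 87.51 L) = 206.25 L.
206.25 L is within the ocean vessel limit of 250 L for Category FL.
The segregation rule (Category SR with Category TX) does not apply to Category CR with Category FL.

No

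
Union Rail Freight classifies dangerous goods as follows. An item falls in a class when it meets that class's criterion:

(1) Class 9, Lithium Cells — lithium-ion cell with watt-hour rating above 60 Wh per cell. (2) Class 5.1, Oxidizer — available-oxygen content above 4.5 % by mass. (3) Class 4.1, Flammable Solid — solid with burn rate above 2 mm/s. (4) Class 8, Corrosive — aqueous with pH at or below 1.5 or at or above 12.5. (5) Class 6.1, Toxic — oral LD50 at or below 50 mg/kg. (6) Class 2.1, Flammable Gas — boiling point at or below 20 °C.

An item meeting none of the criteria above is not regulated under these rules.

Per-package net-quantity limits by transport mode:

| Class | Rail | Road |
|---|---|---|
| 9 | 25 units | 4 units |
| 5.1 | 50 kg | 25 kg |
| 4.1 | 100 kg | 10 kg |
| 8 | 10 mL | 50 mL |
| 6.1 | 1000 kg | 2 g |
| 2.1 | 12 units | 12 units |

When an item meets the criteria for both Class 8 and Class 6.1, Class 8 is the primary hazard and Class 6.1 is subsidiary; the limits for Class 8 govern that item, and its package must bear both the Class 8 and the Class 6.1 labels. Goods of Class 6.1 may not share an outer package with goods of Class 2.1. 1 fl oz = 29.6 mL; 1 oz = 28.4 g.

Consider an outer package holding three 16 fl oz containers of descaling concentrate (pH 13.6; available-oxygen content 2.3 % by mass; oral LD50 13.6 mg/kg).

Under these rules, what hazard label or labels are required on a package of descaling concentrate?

With pH 13.6 (≥ 12.5), the descaling concentrate falls in Class 8.
With oral LD50 13.6 mg/kg (≤ 50 mg/kg), the descaling concentrate falls in Class 6.1.
By the precedence rule Class 8 is primary and Class 6.1 is subsidiary, and that rule requires both labels on the package.

Class 6.1 and 8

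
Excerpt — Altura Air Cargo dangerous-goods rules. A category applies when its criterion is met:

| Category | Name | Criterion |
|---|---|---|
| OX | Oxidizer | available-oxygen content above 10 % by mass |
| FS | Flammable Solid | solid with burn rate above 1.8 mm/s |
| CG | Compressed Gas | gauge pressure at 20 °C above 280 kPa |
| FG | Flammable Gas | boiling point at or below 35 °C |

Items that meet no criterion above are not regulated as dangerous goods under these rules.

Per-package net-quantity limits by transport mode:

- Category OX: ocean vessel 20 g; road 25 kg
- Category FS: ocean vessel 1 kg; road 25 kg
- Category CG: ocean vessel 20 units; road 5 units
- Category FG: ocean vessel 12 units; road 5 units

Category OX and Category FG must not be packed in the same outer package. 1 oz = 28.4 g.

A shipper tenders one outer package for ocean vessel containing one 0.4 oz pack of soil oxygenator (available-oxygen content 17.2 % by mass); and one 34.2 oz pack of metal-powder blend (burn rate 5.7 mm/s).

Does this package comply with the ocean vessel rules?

Yes

With available-oxygen content 17.2 % by mass (> 10 % by mass), the soil oxygenator falls in Category OX.
The metal-powder blend has burn rate 5.7 mm/s, which is > 1.8 mm/s, so it is Category FS (Flammable Solid).
Category OX quantity: one 0.4 oz pack = 11.36 g.
That is within the Category OX ocean vessel limit of 20 g.
Category FS quantity: one 34.2 oz pack = 971.28 g.
971.28 g ≤ 1 kg (ocean vessel limit, Category FS) — within limit.
The segregation rule (Category OX with Category FG) does not apply to Category OX with Category FS.
Every hazard category is within its ocean vessel limit and no segregation rule is violated.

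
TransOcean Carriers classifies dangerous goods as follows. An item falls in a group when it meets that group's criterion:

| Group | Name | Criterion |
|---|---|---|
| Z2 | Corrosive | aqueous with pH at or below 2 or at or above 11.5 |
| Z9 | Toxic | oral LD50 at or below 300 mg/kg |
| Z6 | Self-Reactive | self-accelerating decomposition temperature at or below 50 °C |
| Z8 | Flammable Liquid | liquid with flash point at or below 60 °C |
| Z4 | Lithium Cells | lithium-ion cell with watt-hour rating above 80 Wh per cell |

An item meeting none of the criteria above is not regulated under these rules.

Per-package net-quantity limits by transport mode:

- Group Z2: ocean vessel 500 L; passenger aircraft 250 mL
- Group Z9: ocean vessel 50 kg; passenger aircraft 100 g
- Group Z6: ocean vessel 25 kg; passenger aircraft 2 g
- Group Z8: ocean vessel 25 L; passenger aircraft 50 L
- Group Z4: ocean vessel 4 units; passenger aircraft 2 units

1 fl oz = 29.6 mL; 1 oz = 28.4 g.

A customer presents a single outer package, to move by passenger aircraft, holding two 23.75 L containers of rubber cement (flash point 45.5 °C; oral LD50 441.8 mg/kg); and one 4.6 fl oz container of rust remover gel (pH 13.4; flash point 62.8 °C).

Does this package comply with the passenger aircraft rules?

With flash point 45.5 °C (≤ 60 °C), the rubber cement falls in Group Z8.
pH 13.4 meets the Group Z2 criterion (Corrosive), so the rust remover gel is Group Z2.
Group Z2 quantity: one 4.6 fl oz container = 136.16 mL.
That is within the Group Z2 passenger aircraft limit of 250 mL.
Group Z8 quantity: two 23.75 L containers = 47.5 L.
47.5 L ≤ 50 L (passenger aircraft limit, Group Z8) — within limit.
Every hazard group is within its passenger aircraft limit and no segregation rule is violated.

Yes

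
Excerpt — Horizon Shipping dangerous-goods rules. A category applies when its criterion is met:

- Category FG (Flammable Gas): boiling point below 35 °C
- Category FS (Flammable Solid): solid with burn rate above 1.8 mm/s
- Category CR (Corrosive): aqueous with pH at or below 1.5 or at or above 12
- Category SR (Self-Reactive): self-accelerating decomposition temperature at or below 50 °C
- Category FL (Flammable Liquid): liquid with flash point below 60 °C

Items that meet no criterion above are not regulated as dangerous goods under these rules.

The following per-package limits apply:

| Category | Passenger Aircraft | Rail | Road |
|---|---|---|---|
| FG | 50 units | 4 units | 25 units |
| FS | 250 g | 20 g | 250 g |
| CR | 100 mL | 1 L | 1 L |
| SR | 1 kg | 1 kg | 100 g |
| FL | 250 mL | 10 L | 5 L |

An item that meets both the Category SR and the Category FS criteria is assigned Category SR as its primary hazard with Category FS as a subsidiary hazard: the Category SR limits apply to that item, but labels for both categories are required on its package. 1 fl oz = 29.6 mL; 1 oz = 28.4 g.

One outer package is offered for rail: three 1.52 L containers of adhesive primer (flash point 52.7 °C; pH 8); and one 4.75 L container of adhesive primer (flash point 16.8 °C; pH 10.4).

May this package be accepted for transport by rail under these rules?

Yes

Flash point 52.7 °C meets the Category FL criterion (Flammable Liquid), so the adhesive primer is Category FL.
With flash point 16.8 °C (< 60 °C), the adhesive primer falls in Category FL.
Category FL net quantity: (three 1.52 L containers = 4.56 L) + 4.75 L = 9.31 L.
That is within the Category FL rail limit of 10 L.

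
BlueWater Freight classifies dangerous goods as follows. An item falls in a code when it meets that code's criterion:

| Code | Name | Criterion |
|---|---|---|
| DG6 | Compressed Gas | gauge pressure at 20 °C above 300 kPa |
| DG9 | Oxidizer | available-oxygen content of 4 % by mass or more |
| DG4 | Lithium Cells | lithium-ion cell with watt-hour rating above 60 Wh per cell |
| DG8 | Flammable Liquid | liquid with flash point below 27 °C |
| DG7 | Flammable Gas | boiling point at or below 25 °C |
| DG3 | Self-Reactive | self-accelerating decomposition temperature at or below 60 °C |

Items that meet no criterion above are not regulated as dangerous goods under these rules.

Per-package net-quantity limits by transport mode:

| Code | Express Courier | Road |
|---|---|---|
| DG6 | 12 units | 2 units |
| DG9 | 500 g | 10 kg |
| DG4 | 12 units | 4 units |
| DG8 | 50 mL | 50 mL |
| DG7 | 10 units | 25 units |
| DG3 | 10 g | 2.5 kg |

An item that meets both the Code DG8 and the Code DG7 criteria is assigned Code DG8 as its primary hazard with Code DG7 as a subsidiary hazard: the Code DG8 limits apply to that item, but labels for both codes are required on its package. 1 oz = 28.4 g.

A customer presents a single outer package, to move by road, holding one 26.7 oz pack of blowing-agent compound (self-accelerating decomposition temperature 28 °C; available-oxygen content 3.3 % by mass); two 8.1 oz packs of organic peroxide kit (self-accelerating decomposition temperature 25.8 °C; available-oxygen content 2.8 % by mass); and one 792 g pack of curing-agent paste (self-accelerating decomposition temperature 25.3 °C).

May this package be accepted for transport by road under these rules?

Yes

Self-accelerating decomposition temperature 28 °C meets the Code DG3 criterion (Self-Reactive), so the blowing-agent compound is Code DG3.
With self-accelerating decomposition temperature 25.8 °C (≤ 60 °C), the organic peroxide kit falls in Code DG3.
With self-accelerating decomposition temperature 25.3 °C (≤ 60 °C), the curing-agent paste falls in Code DG3.
Code DG3 net quantity: (one 26.7 oz pack = 758.28 g) + (two 8.1 oz packs = 460.08 g) + 792 g = 2010.36 g.
2010.36 g is within the road limit of 2.5 kg for Code DG3.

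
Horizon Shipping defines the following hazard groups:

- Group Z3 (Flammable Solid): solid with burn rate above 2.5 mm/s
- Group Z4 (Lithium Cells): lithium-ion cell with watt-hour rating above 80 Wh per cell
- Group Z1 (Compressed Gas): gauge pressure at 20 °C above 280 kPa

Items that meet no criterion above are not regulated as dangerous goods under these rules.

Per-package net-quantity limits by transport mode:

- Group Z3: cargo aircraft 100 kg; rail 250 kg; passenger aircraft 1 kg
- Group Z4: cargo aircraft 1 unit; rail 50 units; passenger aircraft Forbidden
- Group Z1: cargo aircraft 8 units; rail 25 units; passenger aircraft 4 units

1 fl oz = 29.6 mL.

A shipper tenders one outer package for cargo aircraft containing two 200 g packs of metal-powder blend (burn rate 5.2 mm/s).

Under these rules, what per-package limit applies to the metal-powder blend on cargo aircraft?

100 kg

With burn rate 5.2 mm/s (> 2.5 mm/s), the metal-powder blend falls in Group Z3.
The cargo aircraft limit for Group Z3 is 100 kg.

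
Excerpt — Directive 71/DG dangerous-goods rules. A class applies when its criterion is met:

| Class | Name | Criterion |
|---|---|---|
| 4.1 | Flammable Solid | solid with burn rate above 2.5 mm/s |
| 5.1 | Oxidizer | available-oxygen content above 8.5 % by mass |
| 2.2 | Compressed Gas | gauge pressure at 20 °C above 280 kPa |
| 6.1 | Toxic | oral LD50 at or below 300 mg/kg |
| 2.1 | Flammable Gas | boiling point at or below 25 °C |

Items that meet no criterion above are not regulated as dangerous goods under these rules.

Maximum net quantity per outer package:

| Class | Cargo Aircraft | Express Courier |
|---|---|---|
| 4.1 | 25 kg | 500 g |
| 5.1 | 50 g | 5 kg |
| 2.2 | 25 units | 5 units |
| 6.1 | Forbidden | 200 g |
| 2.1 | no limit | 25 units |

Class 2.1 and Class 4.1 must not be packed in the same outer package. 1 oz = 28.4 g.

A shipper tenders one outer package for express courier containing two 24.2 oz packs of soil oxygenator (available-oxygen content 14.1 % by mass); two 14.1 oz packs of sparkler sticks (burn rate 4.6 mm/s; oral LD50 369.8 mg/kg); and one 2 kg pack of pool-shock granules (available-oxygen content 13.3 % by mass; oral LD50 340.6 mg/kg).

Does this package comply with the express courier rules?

The soil oxygenator has available-oxygen content 14.1 % by mass, which is > 8.5 % by mass, so it is Class 5.1 (Oxidizer).
Burn rate 4.6 mm/s meets the Class 4.1 criterion (Flammable Solid), so the sparkler sticks are Class 4.1.
Available-oxygen content 13.3 % by mass meets the Class 5.1 criterion (Oxidizer), so the pool-shock granules are Class 5.1.
Class 4.1 quantity: two 14.1 oz packs = 800.88 g.
That exceeds the Class 4.1 express courier limit of 500 g.
Total Class 5.1: (two 24.2 oz packs = 1374.56 g) + 2 kg = 3374.56 g.
3374.56 g ≤ 5 kg (express courier limit, Class 5.1) — within limit.
The segregation rule (Class 2.1 with Class 4.1) does not apply to Class 4.1 with Class 5.1.

No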